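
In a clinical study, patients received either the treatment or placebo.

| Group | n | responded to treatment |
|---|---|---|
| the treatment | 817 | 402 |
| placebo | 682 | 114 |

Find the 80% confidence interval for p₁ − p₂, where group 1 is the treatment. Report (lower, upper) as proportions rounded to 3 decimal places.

(0.296, 0.354)

Sample proportions: 402/817 = 0.4920, 114/682 = 0.1672.
Each SE is √(p̂(1−p̂)/n): √(0.4920·0.5080/817) = 0.01749 and √(0.1672·0.8328/682) = 0.01429.
SE(p̂₁ − p̂₂) = √(SE₁² + SE₂²) = √(0.0003059001 + 0.0002042041) = 0.02259, since the two samples are independent.
At 80% confidence z* = 1.282; margin = 1.282 × 0.02259 = 0.02896.
The difference is 0.4920 − 0.1672 = 0.3248, so the interval is 0.3248 ± 0.02896 = (0.296, 0.354).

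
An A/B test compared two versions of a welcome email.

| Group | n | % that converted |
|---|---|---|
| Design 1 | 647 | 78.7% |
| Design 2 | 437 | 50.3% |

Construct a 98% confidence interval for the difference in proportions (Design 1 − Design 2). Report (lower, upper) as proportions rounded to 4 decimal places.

Each SE is √(p̂(1−p̂)/n): √(0.7870·0.2130/647) = 0.01610 and √(0.5030·0.4970/437) = 0.02392.
SE(p̂₁ − p̂₂) = √(SE₁² + SE₂²) = √(0.00025921 + 0.0005721664) = 0.02883, since the two samples are independent.
At 98% confidence z* = 2.326; margin = 2.326 × 0.02883 = 0.06706.
The difference is 0.7870 − 0.5030 = 0.2840, so the interval is 0.2840 ± 0.06706 = (0.2169, 0.3511).

(0.2169, 0.3511)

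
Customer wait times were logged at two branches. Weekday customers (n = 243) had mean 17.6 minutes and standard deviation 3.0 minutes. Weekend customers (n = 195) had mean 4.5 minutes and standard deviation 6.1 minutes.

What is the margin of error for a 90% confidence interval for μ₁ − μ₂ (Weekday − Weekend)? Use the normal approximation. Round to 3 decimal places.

Standard errors of each mean: 3.0/√243 = 0.1925 and 6.1/√195 = 0.4368.
SE(x̄₁ − x̄₂) = √(0.1925² + 0.4368²) = 0.4773 for independent samples with unequal variances.
With z* = 1.645, the margin is 1.645 × 0.4773 = 0.7852.

0.785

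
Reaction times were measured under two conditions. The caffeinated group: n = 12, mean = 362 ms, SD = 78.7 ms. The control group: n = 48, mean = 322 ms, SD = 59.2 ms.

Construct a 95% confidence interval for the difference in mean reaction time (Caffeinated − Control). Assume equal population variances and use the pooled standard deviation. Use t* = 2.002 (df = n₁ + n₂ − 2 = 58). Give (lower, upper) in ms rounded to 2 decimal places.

(-0.94, 80.94)

s_p = √[((n₁−1)s₁² + (n₂−1)s₂²)/(n₁+n₂−2)] = √[(11·78.7² + 47·59.2²)/58] = 63.3611.
SE = 63.3611·√(1/12 + 1/48) = 20.4497.
With t* = 2.002, margin = 2.002 × 20.4497 = 40.9403.
x̄₁ − x̄₂ = 362 − 322 = 40.0000; interval 40.0000 ± 40.9403 = (-0.94, 80.94).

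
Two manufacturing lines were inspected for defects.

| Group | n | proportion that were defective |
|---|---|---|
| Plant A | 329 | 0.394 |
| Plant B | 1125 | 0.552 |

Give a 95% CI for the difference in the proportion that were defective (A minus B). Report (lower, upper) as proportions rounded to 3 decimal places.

(-0.218, -0.098)

The two standard errors are √(0.3940×0.6060/329) = 0.02694 and √(0.5520×0.4480/1125) = 0.01483.
Because the samples are independent, SE_diff = √(0.02694² + 0.01483²) = 0.03075.
Using z* = 1.960 for 95%, ME = 1.960 × 0.03075 = 0.06027.
p̂₁ − p̂₂ = -0.1580; interval -0.1580 ± 0.06027 gives (-0.218, -0.098).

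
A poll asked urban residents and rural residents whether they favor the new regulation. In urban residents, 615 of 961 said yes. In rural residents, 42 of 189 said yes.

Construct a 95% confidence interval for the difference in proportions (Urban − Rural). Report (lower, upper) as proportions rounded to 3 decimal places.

First, p̂₁ = 615/961 = 0.6400; p̂₂ = 42/189 = 0.2222.
The two standard errors are √(0.6400×0.3600/961) = 0.01548 and √(0.2222×0.7778/189) = 0.03024.
Because the samples are independent, SE_diff = √(0.01548² + 0.03024²) = 0.03397.
Using z* = 1.960 for 95%, ME = 1.960 × 0.03397 = 0.06658.
p̂₁ − p̂₂ = 0.4178; interval 0.4178 ± 0.06658 gives (0.351, 0.484).

(0.351, 0.484)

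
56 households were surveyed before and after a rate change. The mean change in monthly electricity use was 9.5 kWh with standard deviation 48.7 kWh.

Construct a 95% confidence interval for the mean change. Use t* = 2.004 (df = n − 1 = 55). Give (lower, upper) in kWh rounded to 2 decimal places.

Paired design: SE = s_d/√n = 48.7/√56 = 6.5078.
t* = 2.004; margin of error = 2.004 × 6.5078 = 13.0416.
9.5 ± 13.0416 → (-3.54, 22.54).

(-3.54, 22.54)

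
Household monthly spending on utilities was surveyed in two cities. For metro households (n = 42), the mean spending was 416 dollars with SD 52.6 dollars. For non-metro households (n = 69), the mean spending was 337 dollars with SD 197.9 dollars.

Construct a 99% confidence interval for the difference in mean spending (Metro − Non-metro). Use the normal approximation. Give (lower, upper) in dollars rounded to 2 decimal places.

Per-group SEs: s₁/√n₁ = 52.6/√42 = 8.1164, s₂/√n₂ = 197.9/√69 = 23.8244.
Unpooled SE of the difference: √(65.87594896 + 567.60203536) = 25.1690.
Margin of error = z* · SE = 2.576 × 25.1690 = 64.8353.
x̄₁ − x̄₂ = 416 − 337 = 79.0000.
CI: 79.0000 ± 64.8353 = (14.16, 143.84).

(14.16, 143.84)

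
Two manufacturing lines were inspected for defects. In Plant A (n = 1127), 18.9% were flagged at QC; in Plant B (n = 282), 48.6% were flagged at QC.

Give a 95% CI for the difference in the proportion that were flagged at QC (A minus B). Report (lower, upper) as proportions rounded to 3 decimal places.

SE₁ = √(p̂₁(1−p̂₁)/n₁) = √(0.1890·0.8110/1127) = 0.01166; SE₂ = √(0.4860·0.5140/282) = 0.02976.
Independent samples: SE of the difference = √(SE₁² + SE₂²) = √(0.0001359556 + 0.0008856576) = 0.03196.
z* for 95% confidence is 1.960, so the margin of error is 1.960 × 0.03196 = 0.06264.
Point estimate p̂₁ − p̂₂ = 0.1890 − 0.4860 = -0.2970.
-0.2970 ± 0.06264 → (-0.360, -0.234).

(-0.360, -0.234)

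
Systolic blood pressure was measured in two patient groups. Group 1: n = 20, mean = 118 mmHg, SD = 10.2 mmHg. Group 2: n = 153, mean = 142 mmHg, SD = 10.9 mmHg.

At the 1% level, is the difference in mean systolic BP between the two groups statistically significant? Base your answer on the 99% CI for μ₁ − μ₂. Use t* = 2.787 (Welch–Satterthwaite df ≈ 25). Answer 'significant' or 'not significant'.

SE₁ = s₁/√n₁ = 10.2/√20 = 2.2808; SE₂ = 10.9/√153 = 0.8812.
Independent samples, unequal variances: SE_diff = √(SE₁² + SE₂²) = √(5.20204864 + 0.77651344) = 2.4451.
t* = 2.787, so margin of error = 2.787 × 2.4451 = 6.8145.
Difference in means = 118 − 142 = -24.0000.
-24.0000 ± 6.8145 → (-30.8145, -17.1855).
The interval (-30.8145, -17.1855) does not contain 0, so the difference is significant.

significant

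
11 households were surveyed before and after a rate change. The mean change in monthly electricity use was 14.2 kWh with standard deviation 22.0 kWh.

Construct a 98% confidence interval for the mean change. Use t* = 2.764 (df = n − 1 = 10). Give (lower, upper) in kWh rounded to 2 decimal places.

This is a matched-pairs design, so SE = s_d/√n = 22.0/√11 = 6.6332.
Margin = 2.764 × 6.6332 = 18.3342; the interval is 14.2 ± 18.3342 = (-4.13, 32.53).

(-4.13, 32.53)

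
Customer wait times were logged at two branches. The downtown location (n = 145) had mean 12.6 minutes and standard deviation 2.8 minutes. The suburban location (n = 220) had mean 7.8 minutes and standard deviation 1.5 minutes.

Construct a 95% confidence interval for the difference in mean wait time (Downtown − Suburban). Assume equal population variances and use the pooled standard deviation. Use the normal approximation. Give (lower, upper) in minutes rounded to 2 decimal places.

(4.36, 5.24)

Pooled variance s_p² = [144·2.8² + 219·1.5²] / (145+220−2) = 4.4675, so s_p = 2.1136.
SE_diff = s_p·√(1/n₁ + 1/n₂) = 2.1136·√(1/145 + 1/220) = 0.2261.
z* = 1.960; margin = 1.960 × 0.2261 = 0.4432.
Difference = 12.6 − 7.8 = 4.8000.
4.8000 ± 0.4432 → (4.36, 5.24).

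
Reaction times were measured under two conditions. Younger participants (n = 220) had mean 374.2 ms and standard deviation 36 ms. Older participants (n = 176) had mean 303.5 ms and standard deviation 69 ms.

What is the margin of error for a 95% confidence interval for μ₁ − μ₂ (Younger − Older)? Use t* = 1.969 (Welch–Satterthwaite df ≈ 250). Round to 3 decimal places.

11.301

Per-group SEs: s₁/√n₁ = 36/√220 = 2.4271, s₂/√n₂ = 69/√176 = 5.2011.
Unpooled SE of the difference: √(5.89081441 + 27.05144121) = 5.7395.
Margin of error = t* · SE = 1.969 × 5.7395 = 11.3011.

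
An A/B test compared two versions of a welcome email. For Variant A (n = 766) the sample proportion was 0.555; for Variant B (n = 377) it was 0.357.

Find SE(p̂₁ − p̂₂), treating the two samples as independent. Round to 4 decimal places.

0.0305

SE₁ = √(p̂₁(1−p̂₁)/n₁) = √(0.5550·0.4450/766) = 0.01796; SE₂ = √(0.3570·0.6430/377) = 0.02468.
Independent samples: SE of the difference = √(SE₁² + SE₂²) = √(0.0003225616 + 0.0006091024) = 0.03052.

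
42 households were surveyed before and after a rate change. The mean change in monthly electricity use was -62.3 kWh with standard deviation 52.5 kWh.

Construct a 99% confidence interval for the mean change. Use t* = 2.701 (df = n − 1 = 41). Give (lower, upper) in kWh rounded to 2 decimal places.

(-84.18, -40.42)

This is a matched-pairs design, so SE = s_d/√n = 52.5/√42 = 8.1009.
Margin = 2.701 × 8.1009 = 21.8805; the interval is -62.3 ± 21.8805 = (-84.18, -40.42).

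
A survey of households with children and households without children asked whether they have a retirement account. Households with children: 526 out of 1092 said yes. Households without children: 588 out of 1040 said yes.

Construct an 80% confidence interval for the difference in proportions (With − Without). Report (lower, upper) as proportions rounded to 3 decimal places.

First, p̂₁ = 526/1092 = 0.4817; p̂₂ = 588/1040 = 0.5654.
The two standard errors are √(0.4817×0.5183/1092) = 0.01512 and √(0.5654×0.4346/1040) = 0.01537.
Because the samples are independent, SE_diff = √(0.01512² + 0.01537²) = 0.02156.
Using z* = 1.282 for 80%, ME = 1.282 × 0.02156 = 0.02764.
p̂₁ − p̂₂ = -0.0837; interval -0.0837 ± 0.02764 gives (-0.111, -0.056).

(-0.111, -0.056)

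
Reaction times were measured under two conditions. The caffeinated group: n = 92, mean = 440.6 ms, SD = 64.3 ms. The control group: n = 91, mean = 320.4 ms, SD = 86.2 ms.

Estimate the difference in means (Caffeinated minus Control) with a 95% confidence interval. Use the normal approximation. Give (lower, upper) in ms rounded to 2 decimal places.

SE₁ = s₁/√n₁ = 64.3/√92 = 6.7037; SE₂ = 86.2/√91 = 9.0362.
Independent samples, unequal variances: SE_diff = √(SE₁² + SE₂²) = √(44.93959369 + 81.65291044) = 11.2513.
z* = 1.960, so margin of error = 1.960 × 11.2513 = 22.0525.
Difference in means = 440.6 − 320.4 = 120.2000.
120.2000 ± 22.0525 → (98.15, 142.25).

(98.15, 142.25)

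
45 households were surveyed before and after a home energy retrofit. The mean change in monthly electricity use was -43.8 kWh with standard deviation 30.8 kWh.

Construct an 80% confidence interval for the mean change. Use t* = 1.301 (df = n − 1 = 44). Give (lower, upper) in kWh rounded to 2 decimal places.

This is a matched-pairs design, so SE = s_d/√n = 30.8/√45 = 4.5914.
Margin = 1.301 × 4.5914 = 5.9734; the interval is -43.8 ± 5.9734 = (-49.77, -37.83).

(-49.77, -37.83)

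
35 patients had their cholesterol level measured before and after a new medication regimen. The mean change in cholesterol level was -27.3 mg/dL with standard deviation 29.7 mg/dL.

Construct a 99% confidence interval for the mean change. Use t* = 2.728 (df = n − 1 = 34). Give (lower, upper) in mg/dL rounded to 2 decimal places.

This is a matched-pairs design, so SE = s_d/√n = 29.7/√35 = 5.0202.
Margin = 2.728 × 5.0202 = 13.6951; the interval is -27.3 ± 13.6951 = (-41.00, -13.60).

(-41.00, -13.60)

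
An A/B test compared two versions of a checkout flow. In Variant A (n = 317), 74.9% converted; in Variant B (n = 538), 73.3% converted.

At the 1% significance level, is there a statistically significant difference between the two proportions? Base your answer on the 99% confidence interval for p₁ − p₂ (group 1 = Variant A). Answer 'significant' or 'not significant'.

Each SE is √(p̂(1−p̂)/n): √(0.7490·0.2510/317) = 0.02435 and √(0.7330·0.2670/538) = 0.01907.
SE(p̂₁ − p̂₂) = √(SE₁² + SE₂²) = √(0.0005929225 + 0.0003636649) = 0.03093, since the two samples are independent.
At 99% confidence z* = 2.576; margin = 2.576 × 0.03093 = 0.07968.
The difference is 0.7490 − 0.7330 = 0.0160, so the interval is 0.0160 ± 0.07968 = (-0.06368, 0.09568).
The interval (-0.06368, 0.09568) contains 0, so the difference is not significant.

not significant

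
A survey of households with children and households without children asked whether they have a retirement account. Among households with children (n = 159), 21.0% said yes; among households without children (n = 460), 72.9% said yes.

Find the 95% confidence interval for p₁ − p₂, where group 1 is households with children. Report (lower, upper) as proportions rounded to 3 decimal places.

(-0.594, -0.444)

Each SE is √(p̂(1−p̂)/n): √(0.2100·0.7900/159) = 0.03230 and √(0.7290·0.2710/460) = 0.02072.
SE(p̂₁ − p̂₂) = √(SE₁² + SE₂²) = √(0.00104329 + 0.0004293184) = 0.03837, since the two samples are independent.
At 95% confidence z* = 1.960; margin = 1.960 × 0.03837 = 0.07521.
The difference is 0.2100 − 0.7290 = -0.5190, so the interval is -0.5190 ± 0.07521 = (-0.594, -0.444).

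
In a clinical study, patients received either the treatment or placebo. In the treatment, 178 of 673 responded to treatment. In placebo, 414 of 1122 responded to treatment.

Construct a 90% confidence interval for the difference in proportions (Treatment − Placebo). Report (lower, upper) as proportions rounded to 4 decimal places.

(-0.1412, -0.0678)

p̂₁ = 178/673 = 0.2645 and p̂₂ = 414/1122 = 0.3690.
SE₁ = √(p̂₁(1−p̂₁)/n₁) = √(0.2645·0.7355/673) = 0.01700; SE₂ = √(0.3690·0.6310/1122) = 0.01441.
Independent samples: SE of the difference = √(SE₁² + SE₂²) = √(0.000289 + 0.0002076481) = 0.02229.
z* for 90% confidence is 1.645, so the margin of error is 1.645 × 0.02229 = 0.03667.
Point estimate p̂₁ − p̂₂ = 0.2645 − 0.3690 = -0.1045.
-0.1045 ± 0.03667 → (-0.1412, -0.0678).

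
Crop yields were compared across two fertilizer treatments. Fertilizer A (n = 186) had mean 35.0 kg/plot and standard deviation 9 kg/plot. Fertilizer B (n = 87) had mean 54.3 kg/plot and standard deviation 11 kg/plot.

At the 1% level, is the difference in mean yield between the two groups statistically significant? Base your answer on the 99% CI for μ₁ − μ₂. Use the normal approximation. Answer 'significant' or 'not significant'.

SE₁ = s₁/√n₁ = 9/√186 = 0.6599; SE₂ = 11/√87 = 1.1793.
Independent samples, unequal variances: SE_diff = √(SE₁² + SE₂²) = √(0.43546801 + 1.39074849) = 1.3514.
z* = 2.576, so margin of error = 2.576 × 1.3514 = 3.4812.
Difference in means = 35.0 − 54.3 = -19.3000.
-19.3000 ± 3.4812 → (-22.7812, -15.8188).
The interval (-22.7812, -15.8188) does not contain 0, so the difference is significant.

significant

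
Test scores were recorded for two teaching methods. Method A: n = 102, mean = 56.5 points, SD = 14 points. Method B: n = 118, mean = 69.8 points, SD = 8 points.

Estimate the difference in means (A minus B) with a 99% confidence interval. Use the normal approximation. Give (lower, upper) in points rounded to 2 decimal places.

Standard errors of each mean: 14/√102 = 1.3862 and 8/√118 = 0.7365.
SE(x̄₁ − x̄₂) = √(1.3862² + 0.7365²) = 1.5697 for independent samples with unequal variances.
With z* = 2.576, the margin is 2.576 × 1.5697 = 4.0435.
x̄₁ − x̄₂ = 56.5 − 69.8 = -13.3000; the interval is -13.3000 ± 4.0435 = (-17.34, -9.26).

(-17.34, -9.26)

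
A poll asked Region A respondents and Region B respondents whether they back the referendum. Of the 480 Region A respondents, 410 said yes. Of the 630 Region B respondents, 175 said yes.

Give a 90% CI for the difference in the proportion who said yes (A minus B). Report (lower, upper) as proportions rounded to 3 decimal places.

First, p̂₁ = 410/480 = 0.8542; p̂₂ = 175/630 = 0.2778.
The two standard errors are √(0.8542×0.1458/480) = 0.01611 and √(0.2778×0.7222/630) = 0.01785.
Because the samples are independent, SE_diff = √(0.01611² + 0.01785²) = 0.02404.
Using z* = 1.645 for 90%, ME = 1.645 × 0.02404 = 0.03955.
p̂₁ − p̂₂ = 0.5764; interval 0.5764 ± 0.03955 gives (0.537, 0.616).

(0.537, 0.616)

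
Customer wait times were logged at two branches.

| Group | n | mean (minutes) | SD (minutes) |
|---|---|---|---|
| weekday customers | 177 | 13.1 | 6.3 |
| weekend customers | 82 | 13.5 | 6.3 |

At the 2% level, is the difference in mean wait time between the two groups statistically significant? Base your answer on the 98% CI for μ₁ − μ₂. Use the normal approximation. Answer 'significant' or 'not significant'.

not significant

SE₁ = s₁/√n₁ = 6.3/√177 = 0.4735; SE₂ = 6.3/√82 = 0.6957.
Independent samples, unequal variances: SE_diff = √(SE₁² + SE₂²) = √(0.22420225 + 0.48399849) = 0.8415.
z* = 2.326, so margin of error = 2.326 × 0.8415 = 1.9573.
Difference in means = 13.1 − 13.5 = -0.4000.
-0.4000 ± 1.9573 → (-2.3573, 1.5573).
The interval (-2.3573, 1.5573) contains 0, so the difference is not significant.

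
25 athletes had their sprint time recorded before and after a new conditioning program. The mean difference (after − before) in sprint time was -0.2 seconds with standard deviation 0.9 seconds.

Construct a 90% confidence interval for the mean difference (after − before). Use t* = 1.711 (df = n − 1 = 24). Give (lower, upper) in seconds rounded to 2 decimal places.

This is a matched-pairs design, so SE = s_d/√n = 0.9/√25 = 0.1800.
Margin = 1.711 × 0.1800 = 0.3080; the interval is -0.2 ± 0.3080 = (-0.51, 0.11).

(-0.51, 0.11)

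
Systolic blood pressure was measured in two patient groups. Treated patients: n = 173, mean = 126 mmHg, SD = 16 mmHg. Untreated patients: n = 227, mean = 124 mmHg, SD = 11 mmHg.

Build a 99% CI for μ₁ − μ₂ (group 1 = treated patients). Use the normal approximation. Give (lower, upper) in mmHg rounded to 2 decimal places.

Standard errors of each mean: 16/√173 = 1.2165 and 11/√227 = 0.7301.
SE(x̄₁ − x̄₂) = √(1.2165² + 0.7301²) = 1.4188 for independent samples with unequal variances.
With z* = 2.576, the margin is 2.576 × 1.4188 = 3.6548.
x̄₁ − x̄₂ = 126 − 124 = 2.0000; the interval is 2.0000 ± 3.6548 = (-1.65, 5.65).

(-1.65, 5.65)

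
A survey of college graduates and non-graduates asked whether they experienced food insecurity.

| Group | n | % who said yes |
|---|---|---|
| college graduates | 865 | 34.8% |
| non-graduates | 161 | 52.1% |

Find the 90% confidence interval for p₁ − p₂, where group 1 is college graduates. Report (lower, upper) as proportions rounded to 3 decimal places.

The two standard errors are √(0.3480×0.6520/865) = 0.01620 and √(0.5210×0.4790/161) = 0.03937.
Because the samples are independent, SE_diff = √(0.01620² + 0.03937²) = 0.04257.
Using z* = 1.645 for 90%, ME = 1.645 × 0.04257 = 0.07003.
p̂₁ − p̂₂ = -0.1730; interval -0.1730 ± 0.07003 gives (-0.243, -0.103).

(-0.243, -0.103)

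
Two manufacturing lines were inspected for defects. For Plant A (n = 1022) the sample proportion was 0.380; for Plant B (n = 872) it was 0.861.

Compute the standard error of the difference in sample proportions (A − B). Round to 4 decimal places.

0.0192

SE₁ = √(p̂₁(1−p̂₁)/n₁) = √(0.3800·0.6200/1022) = 0.01518; SE₂ = √(0.8610·0.1390/872) = 0.01172.
Independent samples: SE of the difference = √(SE₁² + SE₂²) = √(0.0002304324 + 0.0001373584) = 0.01918.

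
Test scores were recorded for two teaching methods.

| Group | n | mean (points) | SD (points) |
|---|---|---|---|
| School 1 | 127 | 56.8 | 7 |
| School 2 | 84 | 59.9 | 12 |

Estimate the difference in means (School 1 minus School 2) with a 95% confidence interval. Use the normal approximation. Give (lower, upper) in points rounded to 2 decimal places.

(-5.94, -0.26)

Per-group SEs: s₁/√n₁ = 7/√127 = 0.6211, s₂/√n₂ = 12/√84 = 1.3093.
Unpooled SE of the difference: √(0.38576521 + 1.71426649) = 1.4491.
Margin of error = z* · SE = 1.960 × 1.4491 = 2.8402.
x̄₁ − x̄₂ = 56.8 − 59.9 = -3.1000.
CI: -3.1000 ± 2.8402 = (-5.94, -0.26).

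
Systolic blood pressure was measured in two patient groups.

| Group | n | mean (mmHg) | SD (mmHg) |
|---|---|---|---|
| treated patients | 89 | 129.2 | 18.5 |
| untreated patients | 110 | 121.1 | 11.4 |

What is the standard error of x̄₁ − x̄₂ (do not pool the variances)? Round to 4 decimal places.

2.2421

Per-group SEs: s₁/√n₁ = 18.5/√89 = 1.9610, s₂/√n₂ = 11.4/√110 = 1.0869.
Unpooled SE of the difference: √(3.845521 + 1.18135161) = 2.2421.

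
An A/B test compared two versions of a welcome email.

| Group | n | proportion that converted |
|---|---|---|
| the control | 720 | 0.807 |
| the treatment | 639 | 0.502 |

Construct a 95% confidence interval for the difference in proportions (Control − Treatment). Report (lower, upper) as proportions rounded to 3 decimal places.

(0.257, 0.353)

The two standard errors are √(0.8070×0.1930/720) = 0.01471 and √(0.5020×0.4980/639) = 0.01978.
Because the samples are independent, SE_diff = √(0.01471² + 0.01978²) = 0.02465.
Using z* = 1.960 for 95%, ME = 1.960 × 0.02465 = 0.04831.
p̂₁ − p̂₂ = 0.3050; interval 0.3050 ± 0.04831 gives (0.257, 0.353).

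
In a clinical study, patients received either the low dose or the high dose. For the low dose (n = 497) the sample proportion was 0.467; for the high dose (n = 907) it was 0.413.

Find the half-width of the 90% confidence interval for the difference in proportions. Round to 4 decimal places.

The two standard errors are √(0.4670×0.5330/497) = 0.02238 and √(0.4130×0.5870/907) = 0.01635.
Because the samples are independent, SE_diff = √(0.02238² + 0.01635²) = 0.02772.
Using z* = 1.645 for 90%, ME = 1.645 × 0.02772 = 0.04560.

0.0456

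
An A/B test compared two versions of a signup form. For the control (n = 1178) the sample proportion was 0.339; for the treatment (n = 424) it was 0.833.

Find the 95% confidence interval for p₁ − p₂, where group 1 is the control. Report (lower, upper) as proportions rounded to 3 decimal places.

(-0.539, -0.449)

SE₁ = √(p̂₁(1−p̂₁)/n₁) = √(0.3390·0.6610/1178) = 0.01379; SE₂ = √(0.8330·0.1670/424) = 0.01811.
Independent samples: SE of the difference = √(SE₁² + SE₂²) = √(0.0001901641 + 0.0003279721) = 0.02276.
z* for 95% confidence is 1.960, so the margin of error is 1.960 × 0.02276 = 0.04461.
Point estimate p̂₁ − p̂₂ = 0.3390 − 0.8330 = -0.4940.
-0.4940 ± 0.04461 → (-0.539, -0.449).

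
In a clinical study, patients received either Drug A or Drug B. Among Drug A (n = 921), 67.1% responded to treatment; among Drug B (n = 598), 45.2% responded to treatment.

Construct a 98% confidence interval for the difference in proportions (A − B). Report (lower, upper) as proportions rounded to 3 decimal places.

SE₁ = √(p̂₁(1−p̂₁)/n₁) = √(0.6710·0.3290/921) = 0.01548; SE₂ = √(0.4520·0.5480/598) = 0.02035.
Independent samples: SE of the difference = √(SE₁² + SE₂²) = √(0.0002396304 + 0.0004141225) = 0.02557.
z* for 98% confidence is 2.326, so the margin of error is 2.326 × 0.02557 = 0.05948.
Point estimate p̂₁ − p̂₂ = 0.6710 − 0.4520 = 0.2190.
0.2190 ± 0.05948 → (0.160, 0.278).

(0.160, 0.278)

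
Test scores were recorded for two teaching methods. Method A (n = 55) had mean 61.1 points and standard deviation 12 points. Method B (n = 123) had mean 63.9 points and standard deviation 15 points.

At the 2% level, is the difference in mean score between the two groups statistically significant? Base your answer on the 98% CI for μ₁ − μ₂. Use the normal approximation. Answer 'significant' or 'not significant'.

Standard errors of each mean: 12/√55 = 1.6181 and 15/√123 = 1.3525.
SE(x̄₁ − x̄₂) = √(1.6181² + 1.3525²) = 2.1089 for independent samples with unequal variances.
With z* = 2.326, the margin is 2.326 × 2.1089 = 4.9053.
x̄₁ − x̄₂ = 61.1 − 63.9 = -2.8000; the interval is -2.8000 ± 4.9053 = (-7.7053, 2.1053).
The interval (-7.7053, 2.1053) contains 0, so the difference is not significant.

not significant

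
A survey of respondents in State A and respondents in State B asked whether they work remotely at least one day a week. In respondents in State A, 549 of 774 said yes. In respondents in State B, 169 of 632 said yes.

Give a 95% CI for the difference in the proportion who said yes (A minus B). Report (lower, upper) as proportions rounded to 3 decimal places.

(0.395, 0.489)

First, p̂₁ = 549/774 = 0.7093; p̂₂ = 169/632 = 0.2674.
The two standard errors are √(0.7093×0.2907/774) = 0.01632 and √(0.2674×0.7326/632) = 0.01761.
Because the samples are independent, SE_diff = √(0.01632² + 0.01761²) = 0.02401.
Using z* = 1.960 for 95%, ME = 1.960 × 0.02401 = 0.04706.
p̂₁ − p̂₂ = 0.4419; interval 0.4419 ± 0.04706 gives (0.395, 0.489).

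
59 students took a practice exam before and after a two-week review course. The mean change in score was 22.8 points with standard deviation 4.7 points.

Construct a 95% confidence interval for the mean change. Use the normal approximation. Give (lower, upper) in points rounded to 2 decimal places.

This is a matched-pairs design, so SE = s_d/√n = 4.7/√59 = 0.6119.
Margin = 1.960 × 0.6119 = 1.1993; the interval is 22.8 ± 1.1993 = (21.60, 24.00).

(21.60, 24.00)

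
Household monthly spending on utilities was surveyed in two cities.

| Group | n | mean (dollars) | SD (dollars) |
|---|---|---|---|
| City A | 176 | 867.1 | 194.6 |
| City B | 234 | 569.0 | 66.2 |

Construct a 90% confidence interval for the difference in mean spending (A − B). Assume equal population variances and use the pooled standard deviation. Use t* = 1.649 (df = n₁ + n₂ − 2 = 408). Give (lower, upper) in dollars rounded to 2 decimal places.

s_p = √[((n₁−1)s₁² + (n₂−1)s₂²)/(n₁+n₂−2)] = √[(175·194.6² + 233·66.2²)/408] = 136.9146.
SE = 136.9146·√(1/176 + 1/234) = 13.6608.
With t* = 1.649, margin = 1.649 × 13.6608 = 22.5267.
x̄₁ − x̄₂ = 867.1 − 569.0 = 298.1000; interval 298.1000 ± 22.5267 = (275.57, 320.63).

(275.57, 320.63)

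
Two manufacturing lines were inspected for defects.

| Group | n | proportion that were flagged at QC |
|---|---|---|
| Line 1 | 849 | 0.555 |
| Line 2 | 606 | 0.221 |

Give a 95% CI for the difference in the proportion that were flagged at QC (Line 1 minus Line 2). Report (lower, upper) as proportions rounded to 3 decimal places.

The two standard errors are √(0.5550×0.4450/849) = 0.01706 and √(0.2210×0.7790/606) = 0.01685.
Because the samples are independent, SE_diff = √(0.01706² + 0.01685²) = 0.02398.
Using z* = 1.960 for 95%, ME = 1.960 × 0.02398 = 0.04700.
p̂₁ − p̂₂ = 0.3340; interval 0.3340 ± 0.04700 gives (0.287, 0.381).

(0.287, 0.381)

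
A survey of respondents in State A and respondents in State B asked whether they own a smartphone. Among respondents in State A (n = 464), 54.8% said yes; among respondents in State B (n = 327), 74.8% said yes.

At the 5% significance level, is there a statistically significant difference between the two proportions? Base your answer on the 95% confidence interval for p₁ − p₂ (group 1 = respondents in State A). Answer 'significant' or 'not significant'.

The two standard errors are √(0.5480×0.4520/464) = 0.02310 and √(0.7480×0.2520/327) = 0.02401.
Because the samples are independent, SE_diff = √(0.02310² + 0.02401²) = 0.03332.
Using z* = 1.960 for 95%, ME = 1.960 × 0.03332 = 0.06531.
p̂₁ − p̂₂ = -0.2000; interval -0.2000 ± 0.06531 gives (-0.26531, -0.13469).
The interval (-0.26531, -0.13469) does not contain 0, so the difference is significant.

significant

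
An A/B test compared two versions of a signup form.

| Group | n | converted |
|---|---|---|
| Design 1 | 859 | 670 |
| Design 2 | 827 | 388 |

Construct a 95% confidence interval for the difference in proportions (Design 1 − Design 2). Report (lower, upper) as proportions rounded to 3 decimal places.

p̂₁ = 670/859 = 0.7800 and p̂₂ = 388/827 = 0.4692.
SE₁ = √(p̂₁(1−p̂₁)/n₁) = √(0.7800·0.2200/859) = 0.01413; SE₂ = √(0.4692·0.5308/827) = 0.01735.
Independent samples: SE of the difference = √(SE₁² + SE₂²) = √(0.0001996569 + 0.0003010225) = 0.02238.
z* for 95% confidence is 1.960, so the margin of error is 1.960 × 0.02238 = 0.04386.
Point estimate p̂₁ − p̂₂ = 0.7800 − 0.4692 = 0.3108.
0.3108 ± 0.04386 → (0.267, 0.355).

(0.267, 0.355)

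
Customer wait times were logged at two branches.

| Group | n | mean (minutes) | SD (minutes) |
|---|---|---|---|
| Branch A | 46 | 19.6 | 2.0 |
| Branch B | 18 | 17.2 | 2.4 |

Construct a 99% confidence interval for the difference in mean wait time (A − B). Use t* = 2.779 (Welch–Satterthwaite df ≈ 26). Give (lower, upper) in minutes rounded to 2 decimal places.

(0.63, 4.17)

Per-group SEs: s₁/√n₁ = 2.0/√46 = 0.2949, s₂/√n₂ = 2.4/√18 = 0.5657.
Unpooled SE of the difference: √(0.08696601 + 0.32001649) = 0.6380.
Margin of error = t* · SE = 2.779 × 0.6380 = 1.7730.
x̄₁ − x̄₂ = 19.6 − 17.2 = 2.4000.
CI: 2.4000 ± 1.7730 = (0.63, 4.17).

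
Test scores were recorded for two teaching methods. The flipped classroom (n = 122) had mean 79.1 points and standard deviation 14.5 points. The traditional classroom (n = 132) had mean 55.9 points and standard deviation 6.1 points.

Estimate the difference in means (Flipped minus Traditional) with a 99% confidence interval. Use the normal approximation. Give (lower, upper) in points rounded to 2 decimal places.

(19.55, 26.85)

SE₁ = s₁/√n₁ = 14.5/√122 = 1.3128; SE₂ = 6.1/√132 = 0.5309.
Independent samples, unequal variances: SE_diff = √(SE₁² + SE₂²) = √(1.72344384 + 0.28185481) = 1.4161.
z* = 2.576, so margin of error = 2.576 × 1.4161 = 3.6479.
Difference in means = 79.1 − 55.9 = 23.2000.
23.2000 ± 3.6479 → (19.55, 26.85).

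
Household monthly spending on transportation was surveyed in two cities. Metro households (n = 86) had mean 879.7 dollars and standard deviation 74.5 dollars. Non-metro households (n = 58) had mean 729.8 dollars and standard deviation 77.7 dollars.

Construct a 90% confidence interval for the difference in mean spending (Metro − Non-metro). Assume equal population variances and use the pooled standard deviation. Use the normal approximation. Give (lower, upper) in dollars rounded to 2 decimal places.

(128.71, 171.09)

s_p = √[((n₁−1)s₁² + (n₂−1)s₂²)/(n₁+n₂−2)] = √[(85·74.5² + 57·77.7²)/142] = 75.8007.
SE = 75.8007·√(1/86 + 1/58) = 12.8793.
With z* = 1.645, margin = 1.645 × 12.8793 = 21.1864.
x̄₁ − x̄₂ = 879.7 − 729.8 = 149.9000; interval 149.9000 ± 21.1864 = (128.71, 171.09).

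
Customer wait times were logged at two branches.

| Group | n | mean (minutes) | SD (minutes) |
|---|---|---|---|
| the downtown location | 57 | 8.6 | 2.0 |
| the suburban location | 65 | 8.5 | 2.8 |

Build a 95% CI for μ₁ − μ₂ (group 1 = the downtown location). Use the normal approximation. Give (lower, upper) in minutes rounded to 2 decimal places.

(-0.76, 0.96)

Per-group SEs: s₁/√n₁ = 2.0/√57 = 0.2649, s₂/√n₂ = 2.8/√65 = 0.3473.
Unpooled SE of the difference: √(0.07017201 + 0.12061729) = 0.4368.
Margin of error = z* · SE = 1.960 × 0.4368 = 0.8561.
x̄₁ − x̄₂ = 8.6 − 8.5 = 0.1000.
CI: 0.1000 ± 0.8561 = (-0.76, 0.96).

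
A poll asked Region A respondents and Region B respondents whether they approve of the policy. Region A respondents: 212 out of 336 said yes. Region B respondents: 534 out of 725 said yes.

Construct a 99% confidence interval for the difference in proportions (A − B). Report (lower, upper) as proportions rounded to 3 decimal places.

(-0.185, -0.026)

Sample proportions: 212/336 = 0.6310, 534/725 = 0.7366.
Each SE is √(p̂(1−p̂)/n): √(0.6310·0.3690/336) = 0.02632 and √(0.7366·0.2634/725) = 0.01636.
SE(p̂₁ − p̂₂) = √(SE₁² + SE₂²) = √(0.0006927424 + 0.0002676496) = 0.03099, since the two samples are independent.
At 99% confidence z* = 2.576; margin = 2.576 × 0.03099 = 0.07983.
The difference is 0.6310 − 0.7366 = -0.1056, so the interval is -0.1056 ± 0.07983 = (-0.185, -0.026).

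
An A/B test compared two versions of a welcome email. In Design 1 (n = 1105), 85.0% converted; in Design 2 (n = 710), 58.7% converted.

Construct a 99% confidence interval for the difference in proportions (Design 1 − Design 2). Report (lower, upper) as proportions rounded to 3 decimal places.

(0.208, 0.318)

Each SE is √(p̂(1−p̂)/n): √(0.8500·0.1500/1105) = 0.01074 and √(0.5870·0.4130/710) = 0.01848.
SE(p̂₁ − p̂₂) = √(SE₁² + SE₂²) = √(0.0001153476 + 0.0003415104) = 0.02137, since the two samples are independent.
At 99% confidence z* = 2.576; margin = 2.576 × 0.02137 = 0.05505.
The difference is 0.8500 − 0.5870 = 0.2630, so the interval is 0.2630 ± 0.05505 = (0.208, 0.318).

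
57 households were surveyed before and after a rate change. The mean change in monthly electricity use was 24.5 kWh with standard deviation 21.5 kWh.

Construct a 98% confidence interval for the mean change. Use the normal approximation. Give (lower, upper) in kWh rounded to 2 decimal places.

(17.88, 31.12)

This is a matched-pairs design, so SE = s_d/√n = 21.5/√57 = 2.8477.
Margin = 2.326 × 2.8477 = 6.6238; the interval is 24.5 ± 6.6238 = (17.88, 31.12).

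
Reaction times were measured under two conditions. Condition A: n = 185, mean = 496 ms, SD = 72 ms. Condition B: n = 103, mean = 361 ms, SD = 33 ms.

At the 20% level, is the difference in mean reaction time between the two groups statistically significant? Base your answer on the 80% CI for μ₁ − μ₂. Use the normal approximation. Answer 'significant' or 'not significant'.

significant

Standard errors of each mean: 72/√185 = 5.2935 and 33/√103 = 3.2516.
SE(x̄₁ − x̄₂) = √(5.2935² + 3.2516²) = 6.2124 for independent samples with unequal variances.
With z* = 1.282, the margin is 1.282 × 6.2124 = 7.9643.
x̄₁ − x̄₂ = 496 − 361 = 135.0000; the interval is 135.0000 ± 7.9643 = (127.0357, 142.9643).
The interval (127.0357, 142.9643) does not contain 0, so the difference is significant.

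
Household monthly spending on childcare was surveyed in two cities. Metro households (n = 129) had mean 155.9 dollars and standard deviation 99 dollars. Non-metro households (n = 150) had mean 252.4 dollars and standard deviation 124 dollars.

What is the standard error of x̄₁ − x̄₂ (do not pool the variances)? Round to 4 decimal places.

SE₁ = s₁/√n₁ = 99/√129 = 8.7165; SE₂ = 124/√150 = 10.1246.
Independent samples, unequal variances: SE_diff = √(SE₁² + SE₂²) = √(75.97737225 + 102.50752516) = 13.3598.

13.3598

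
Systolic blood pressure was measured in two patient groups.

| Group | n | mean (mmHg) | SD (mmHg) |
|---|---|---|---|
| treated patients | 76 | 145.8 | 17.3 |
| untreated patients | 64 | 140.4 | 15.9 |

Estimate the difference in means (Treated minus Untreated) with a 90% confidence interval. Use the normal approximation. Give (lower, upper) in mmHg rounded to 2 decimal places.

Per-group SEs: s₁/√n₁ = 17.3/√76 = 1.9844, s₂/√n₂ = 15.9/√64 = 1.9875.
Unpooled SE of the difference: √(3.93784336 + 3.95015625) = 2.8086.
Margin of error = z* · SE = 1.645 × 2.8086 = 4.6201.
x̄₁ − x̄₂ = 145.8 − 140.4 = 5.4000.
CI: 5.4000 ± 4.6201 = (0.78, 10.02).

(0.78, 10.02)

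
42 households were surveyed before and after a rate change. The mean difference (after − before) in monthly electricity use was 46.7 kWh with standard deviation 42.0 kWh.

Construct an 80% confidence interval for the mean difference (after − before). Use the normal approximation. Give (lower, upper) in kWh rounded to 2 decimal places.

(38.39, 55.01)

This is a matched-pairs design, so SE = s_d/√n = 42.0/√42 = 6.4807.
Margin = 1.282 × 6.4807 = 8.3083; the interval is 46.7 ± 8.3083 = (38.39, 55.01).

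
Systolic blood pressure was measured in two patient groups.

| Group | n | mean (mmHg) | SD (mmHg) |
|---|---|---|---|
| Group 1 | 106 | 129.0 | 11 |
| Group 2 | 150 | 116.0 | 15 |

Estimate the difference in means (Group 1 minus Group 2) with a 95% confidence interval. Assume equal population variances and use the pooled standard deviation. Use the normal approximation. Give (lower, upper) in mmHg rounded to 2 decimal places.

(9.64, 16.36)

s_p = √[((n₁−1)s₁² + (n₂−1)s₂²)/(n₁+n₂−2)] = √[(105·11² + 149·15²)/254] = 13.4910.
SE = 13.4910·√(1/106 + 1/150) = 1.7118.
With z* = 1.960, margin = 1.960 × 1.7118 = 3.3551.
x̄₁ − x̄₂ = 129.0 − 116.0 = 13.0000; interval 13.0000 ± 3.3551 = (9.64, 16.36).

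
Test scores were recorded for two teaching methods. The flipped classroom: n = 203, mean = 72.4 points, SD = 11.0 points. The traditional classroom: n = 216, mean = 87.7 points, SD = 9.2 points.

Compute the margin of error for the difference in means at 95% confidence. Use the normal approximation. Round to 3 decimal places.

1.948

SE₁ = s₁/√n₁ = 11.0/√203 = 0.7720; SE₂ = 9.2/√216 = 0.6260.
Independent samples, unequal variances: SE_diff = √(SE₁² + SE₂²) = √(0.595984 + 0.391876) = 0.9939.
z* = 1.960, so margin of error = 1.960 × 0.9939 = 1.9480.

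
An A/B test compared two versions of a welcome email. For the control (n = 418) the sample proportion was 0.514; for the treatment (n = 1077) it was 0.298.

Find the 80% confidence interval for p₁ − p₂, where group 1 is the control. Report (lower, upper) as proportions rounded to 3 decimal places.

SE₁ = √(p̂₁(1−p̂₁)/n₁) = √(0.5140·0.4860/418) = 0.02445; SE₂ = √(0.2980·0.7020/1077) = 0.01394.
Independent samples: SE of the difference = √(SE₁² + SE₂²) = √(0.0005978025 + 0.0001943236) = 0.02814.
z* for 80% confidence is 1.282, so the margin of error is 1.282 × 0.02814 = 0.03608.
Point estimate p̂₁ − p̂₂ = 0.5140 − 0.2980 = 0.2160.
0.2160 ± 0.03608 → (0.180, 0.252).

(0.180, 0.252)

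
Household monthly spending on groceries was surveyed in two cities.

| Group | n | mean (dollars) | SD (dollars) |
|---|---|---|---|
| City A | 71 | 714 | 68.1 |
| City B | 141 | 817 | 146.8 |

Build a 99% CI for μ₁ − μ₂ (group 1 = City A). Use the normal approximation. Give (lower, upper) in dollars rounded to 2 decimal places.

Per-group SEs: s₁/√n₁ = 68.1/√71 = 8.0820, s₂/√n₂ = 146.8/√141 = 12.3628.
Unpooled SE of the difference: √(65.318724 + 152.83882384) = 14.7702.
Margin of error = z* · SE = 2.576 × 14.7702 = 38.0480.
x̄₁ − x̄₂ = 714 − 817 = -103.0000.
CI: -103.0000 ± 38.0480 = (-141.05, -64.95).

(-141.05, -64.95)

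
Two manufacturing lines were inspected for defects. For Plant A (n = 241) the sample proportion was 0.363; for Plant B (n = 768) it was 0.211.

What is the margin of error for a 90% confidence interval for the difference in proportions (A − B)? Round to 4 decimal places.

0.0564

The two standard errors are √(0.3630×0.6370/241) = 0.03098 and √(0.2110×0.7890/768) = 0.01472.
Because the samples are independent, SE_diff = √(0.03098² + 0.01472²) = 0.03430.
Using z* = 1.645 for 90%, ME = 1.645 × 0.03430 = 0.05642.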